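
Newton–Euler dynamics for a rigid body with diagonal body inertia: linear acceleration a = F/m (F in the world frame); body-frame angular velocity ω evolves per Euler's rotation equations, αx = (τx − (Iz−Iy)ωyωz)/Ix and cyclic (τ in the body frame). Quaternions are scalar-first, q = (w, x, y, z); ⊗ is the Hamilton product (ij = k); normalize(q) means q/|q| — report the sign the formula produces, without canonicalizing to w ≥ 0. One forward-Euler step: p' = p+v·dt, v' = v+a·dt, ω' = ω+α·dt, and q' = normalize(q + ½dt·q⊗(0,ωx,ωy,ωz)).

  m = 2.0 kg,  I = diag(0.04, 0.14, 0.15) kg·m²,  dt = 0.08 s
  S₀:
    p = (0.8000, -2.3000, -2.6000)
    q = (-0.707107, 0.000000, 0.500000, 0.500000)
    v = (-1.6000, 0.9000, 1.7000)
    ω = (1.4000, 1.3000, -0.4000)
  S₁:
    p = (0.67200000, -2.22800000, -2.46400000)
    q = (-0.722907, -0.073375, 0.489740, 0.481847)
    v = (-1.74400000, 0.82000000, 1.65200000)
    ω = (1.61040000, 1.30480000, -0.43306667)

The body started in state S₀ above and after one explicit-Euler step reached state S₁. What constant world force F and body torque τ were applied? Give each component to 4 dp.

v₁ − v₀ = (-0.14400000, -0.08000000, -0.04800000)
m·(v₁−v₀)/dt = (-3.6000, -2.0000, -1.2000)
rate change Δω = (0.21040000, 0.00480000, -0.03306667)
τ = I·(Δω/dt) + ω₀×(Iω₀) = (0.1000, 0.0700, 0.1200)

F = (-3.6000, -2.0000, -1.2000)
τ = (0.1000, 0.0700, 0.1200)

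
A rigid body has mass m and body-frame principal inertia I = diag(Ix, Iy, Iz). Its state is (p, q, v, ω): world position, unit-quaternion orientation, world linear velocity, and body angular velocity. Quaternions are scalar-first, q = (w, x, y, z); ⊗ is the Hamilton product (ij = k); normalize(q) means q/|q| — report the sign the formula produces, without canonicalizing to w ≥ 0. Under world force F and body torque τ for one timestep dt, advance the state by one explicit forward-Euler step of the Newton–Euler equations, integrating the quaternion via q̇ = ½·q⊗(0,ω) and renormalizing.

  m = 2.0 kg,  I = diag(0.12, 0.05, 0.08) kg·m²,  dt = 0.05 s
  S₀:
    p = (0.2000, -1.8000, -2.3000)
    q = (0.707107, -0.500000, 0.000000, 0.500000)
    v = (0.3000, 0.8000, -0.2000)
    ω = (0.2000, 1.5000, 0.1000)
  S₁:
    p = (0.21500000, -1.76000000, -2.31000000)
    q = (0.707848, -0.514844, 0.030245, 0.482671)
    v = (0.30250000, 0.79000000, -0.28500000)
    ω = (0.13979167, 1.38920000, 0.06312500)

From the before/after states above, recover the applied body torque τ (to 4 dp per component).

τ = (-0.1400, -0.1100, -0.0800)

rate change Δω = (-0.06020833, -0.11080000, -0.03687500)
I·α + gyro = (-0.1400, -0.1100, -0.0800)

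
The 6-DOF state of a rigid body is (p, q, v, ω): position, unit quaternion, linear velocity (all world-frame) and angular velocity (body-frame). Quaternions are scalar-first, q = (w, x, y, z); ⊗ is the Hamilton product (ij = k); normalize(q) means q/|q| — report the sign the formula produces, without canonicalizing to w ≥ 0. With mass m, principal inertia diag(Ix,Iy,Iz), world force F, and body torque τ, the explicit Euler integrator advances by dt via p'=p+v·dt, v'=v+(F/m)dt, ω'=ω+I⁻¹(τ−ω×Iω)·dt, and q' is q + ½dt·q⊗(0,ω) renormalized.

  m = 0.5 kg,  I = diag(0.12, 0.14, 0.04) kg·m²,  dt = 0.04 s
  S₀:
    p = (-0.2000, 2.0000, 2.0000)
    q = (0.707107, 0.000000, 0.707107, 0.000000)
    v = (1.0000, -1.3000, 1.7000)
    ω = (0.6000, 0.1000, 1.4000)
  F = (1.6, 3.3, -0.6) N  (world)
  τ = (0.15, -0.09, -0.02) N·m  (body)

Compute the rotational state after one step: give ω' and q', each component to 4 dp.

ω' = (0.6547, 0.0551, 1.3788)
q' = (0.7054, 0.0283, 0.7082, 0.0113)

gyro term ω×Iω = (-0.0140, 0.0672, 0.0012)
(τ − ω×Iω)/I = (1.3667, -1.1229, -0.5300)
new body rate ω' = (0.6547, 0.0551, 1.3788)
q⊗(0,ω) = (-0.0707107, 1.4142140, 0.0707107, 0.5656856)
q + ½dt·q⊗(0,ω), renormalized = (0.7054, 0.0283, 0.7082, 0.0113)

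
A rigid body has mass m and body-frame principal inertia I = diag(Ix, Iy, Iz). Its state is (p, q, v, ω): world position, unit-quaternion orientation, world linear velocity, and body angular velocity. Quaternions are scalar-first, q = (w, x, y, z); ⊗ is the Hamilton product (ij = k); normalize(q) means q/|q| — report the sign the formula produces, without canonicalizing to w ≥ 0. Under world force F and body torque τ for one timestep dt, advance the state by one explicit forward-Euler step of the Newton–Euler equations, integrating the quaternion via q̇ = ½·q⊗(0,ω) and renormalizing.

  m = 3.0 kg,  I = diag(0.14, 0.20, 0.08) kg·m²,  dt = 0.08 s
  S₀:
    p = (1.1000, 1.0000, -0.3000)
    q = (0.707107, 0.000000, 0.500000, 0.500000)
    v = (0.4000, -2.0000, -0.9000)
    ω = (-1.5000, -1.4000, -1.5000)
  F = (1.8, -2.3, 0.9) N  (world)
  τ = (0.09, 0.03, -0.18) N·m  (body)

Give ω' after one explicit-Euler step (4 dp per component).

ω' = (-1.3046, -1.4420, -1.8060)

ω×(Iω) gyroscopic = (-0.2520, 0.1350, 0.1260)
(τ − ω×Iω)/I = (2.4429, -0.5250, -3.8250)
new body rate ω' = (-1.3046, -1.4420, -1.8060)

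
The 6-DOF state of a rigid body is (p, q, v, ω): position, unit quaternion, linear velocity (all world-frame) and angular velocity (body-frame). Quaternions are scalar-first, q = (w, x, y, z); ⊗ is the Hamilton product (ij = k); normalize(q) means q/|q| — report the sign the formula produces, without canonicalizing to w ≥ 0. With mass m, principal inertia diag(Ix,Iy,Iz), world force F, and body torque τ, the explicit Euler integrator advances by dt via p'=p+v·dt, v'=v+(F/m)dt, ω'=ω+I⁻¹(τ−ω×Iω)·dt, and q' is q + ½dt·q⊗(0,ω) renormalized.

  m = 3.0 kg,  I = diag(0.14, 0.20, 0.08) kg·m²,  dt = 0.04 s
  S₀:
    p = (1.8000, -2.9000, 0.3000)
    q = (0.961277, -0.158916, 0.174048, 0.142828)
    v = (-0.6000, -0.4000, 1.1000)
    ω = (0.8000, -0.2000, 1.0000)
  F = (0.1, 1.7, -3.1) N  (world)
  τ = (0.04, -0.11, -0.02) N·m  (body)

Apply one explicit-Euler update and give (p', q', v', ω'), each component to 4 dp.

a = F/m = (0.0333, 0.5667, -1.0333)
p' = p + v·dt = (1.7760, -2.9160, 0.3440)
v + (F/m)dt = (-0.5987, -0.3773, 1.0587)
gyro term ω×Iω = (0.0240, 0.0480, -0.0096)
angular accel α = (0.1143, -0.7900, -0.1300)
new body rate ω' = (0.8046, -0.2316, 0.9948)
2q̇ = q⊗(0,ω) = (0.0191144, 0.9716352, 0.0809230, 0.8538218)
q' = normalize(q + ½dt·q⊗(0,ω)) = (0.9613, -0.1394, 0.1756, 0.1599)

p' = (1.7760, -2.9160, 0.3440)
q' = (0.9613, -0.1394, 0.1756, 0.1599)
v' = (-0.5987, -0.3773, 1.0587)
ω' = (0.8046, -0.2316, 0.9948)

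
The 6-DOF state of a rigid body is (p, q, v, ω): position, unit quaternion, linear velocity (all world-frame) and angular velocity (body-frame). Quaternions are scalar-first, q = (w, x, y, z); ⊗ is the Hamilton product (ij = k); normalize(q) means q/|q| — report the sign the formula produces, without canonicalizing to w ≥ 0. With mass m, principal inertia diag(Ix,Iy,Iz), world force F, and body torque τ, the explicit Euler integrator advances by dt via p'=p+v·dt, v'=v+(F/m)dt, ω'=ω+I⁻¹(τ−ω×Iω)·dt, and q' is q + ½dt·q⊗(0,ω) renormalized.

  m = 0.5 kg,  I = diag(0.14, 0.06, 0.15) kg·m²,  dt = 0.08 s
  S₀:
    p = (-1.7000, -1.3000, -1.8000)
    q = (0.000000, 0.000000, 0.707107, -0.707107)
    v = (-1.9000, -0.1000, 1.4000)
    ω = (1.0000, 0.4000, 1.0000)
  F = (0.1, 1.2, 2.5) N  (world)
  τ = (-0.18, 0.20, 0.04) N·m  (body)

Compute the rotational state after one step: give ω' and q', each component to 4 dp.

precession coupling ω×(Iω) = (0.0360, -0.0100, -0.0320)
α = I⁻¹(τ − ω×Iω) = (-1.5429, 3.5000, 0.4800)
ω' = ω + α·dt = (0.8766, 0.6800, 1.0384)
q⊗(0,ω) = (0.4242642, 0.9899498, -0.7071070, -0.7071070)
updated quaternion q' = (0.0169, 0.0395, 0.6777, -0.7341)

ω' = (0.8766, 0.6800, 1.0384)
q' = (0.0169, 0.0395, 0.6777, -0.7341)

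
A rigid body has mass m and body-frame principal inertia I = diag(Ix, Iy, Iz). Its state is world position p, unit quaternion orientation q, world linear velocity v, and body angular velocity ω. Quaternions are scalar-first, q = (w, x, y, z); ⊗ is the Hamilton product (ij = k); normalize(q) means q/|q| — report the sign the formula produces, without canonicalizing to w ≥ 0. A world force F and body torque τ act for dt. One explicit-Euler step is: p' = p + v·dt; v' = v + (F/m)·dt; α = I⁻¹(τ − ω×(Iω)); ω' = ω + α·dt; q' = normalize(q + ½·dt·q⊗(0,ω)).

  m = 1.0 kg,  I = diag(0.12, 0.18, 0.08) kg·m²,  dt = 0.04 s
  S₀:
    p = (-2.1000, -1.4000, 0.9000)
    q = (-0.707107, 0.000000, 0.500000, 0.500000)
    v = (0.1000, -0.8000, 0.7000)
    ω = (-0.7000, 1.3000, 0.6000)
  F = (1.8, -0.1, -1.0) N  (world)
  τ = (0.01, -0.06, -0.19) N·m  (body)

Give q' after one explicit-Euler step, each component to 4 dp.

Hamilton product q⊗(0,ω) = (-0.9500000, 0.1449749, -1.2692391, -0.0742642)
q + ½dt·q⊗(0,ω), renormalized = (-0.7257, 0.0029, 0.4744, 0.4983)

q' = (-0.7257, 0.0029, 0.4744, 0.4983)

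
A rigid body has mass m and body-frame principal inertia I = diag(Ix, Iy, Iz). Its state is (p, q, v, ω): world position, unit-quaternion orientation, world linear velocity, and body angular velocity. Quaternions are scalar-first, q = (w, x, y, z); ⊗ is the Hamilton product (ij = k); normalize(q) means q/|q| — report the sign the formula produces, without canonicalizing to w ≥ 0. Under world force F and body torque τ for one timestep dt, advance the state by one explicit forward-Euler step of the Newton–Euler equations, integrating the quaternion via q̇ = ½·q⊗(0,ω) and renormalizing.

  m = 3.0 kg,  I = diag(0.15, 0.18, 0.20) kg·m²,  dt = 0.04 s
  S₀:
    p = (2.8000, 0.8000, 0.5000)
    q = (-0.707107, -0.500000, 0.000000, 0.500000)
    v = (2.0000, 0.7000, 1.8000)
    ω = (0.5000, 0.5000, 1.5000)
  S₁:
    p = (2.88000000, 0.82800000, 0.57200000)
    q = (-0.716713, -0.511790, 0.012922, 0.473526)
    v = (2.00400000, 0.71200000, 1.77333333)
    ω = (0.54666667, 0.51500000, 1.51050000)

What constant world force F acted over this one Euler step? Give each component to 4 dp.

F = (0.3000, 0.9000, -2.0000)

velocity change Δv = (0.00400000, 0.01200000, -0.02666667)
F = m·Δv/dt = (0.3000, 0.9000, -2.0000)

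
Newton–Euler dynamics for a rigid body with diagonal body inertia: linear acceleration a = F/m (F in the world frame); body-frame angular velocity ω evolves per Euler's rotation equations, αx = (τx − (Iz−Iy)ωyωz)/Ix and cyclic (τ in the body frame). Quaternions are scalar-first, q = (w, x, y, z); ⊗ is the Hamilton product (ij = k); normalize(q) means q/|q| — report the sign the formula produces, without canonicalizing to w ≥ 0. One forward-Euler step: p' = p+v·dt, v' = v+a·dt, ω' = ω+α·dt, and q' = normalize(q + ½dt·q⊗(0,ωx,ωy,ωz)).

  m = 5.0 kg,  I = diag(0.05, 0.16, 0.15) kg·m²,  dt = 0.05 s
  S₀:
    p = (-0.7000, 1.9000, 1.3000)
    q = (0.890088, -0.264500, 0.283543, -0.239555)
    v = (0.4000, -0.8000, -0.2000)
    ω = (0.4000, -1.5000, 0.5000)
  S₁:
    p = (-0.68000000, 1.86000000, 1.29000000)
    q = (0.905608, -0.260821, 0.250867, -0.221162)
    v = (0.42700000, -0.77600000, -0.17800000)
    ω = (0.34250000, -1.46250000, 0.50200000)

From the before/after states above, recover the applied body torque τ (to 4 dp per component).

Δω = ω₁−ω₀ = (-0.05750000, 0.03750000, 0.00200000)
applied torque τ = (-0.0500, 0.1000, -0.0600)

τ = (-0.0500, 0.1000, -0.0600)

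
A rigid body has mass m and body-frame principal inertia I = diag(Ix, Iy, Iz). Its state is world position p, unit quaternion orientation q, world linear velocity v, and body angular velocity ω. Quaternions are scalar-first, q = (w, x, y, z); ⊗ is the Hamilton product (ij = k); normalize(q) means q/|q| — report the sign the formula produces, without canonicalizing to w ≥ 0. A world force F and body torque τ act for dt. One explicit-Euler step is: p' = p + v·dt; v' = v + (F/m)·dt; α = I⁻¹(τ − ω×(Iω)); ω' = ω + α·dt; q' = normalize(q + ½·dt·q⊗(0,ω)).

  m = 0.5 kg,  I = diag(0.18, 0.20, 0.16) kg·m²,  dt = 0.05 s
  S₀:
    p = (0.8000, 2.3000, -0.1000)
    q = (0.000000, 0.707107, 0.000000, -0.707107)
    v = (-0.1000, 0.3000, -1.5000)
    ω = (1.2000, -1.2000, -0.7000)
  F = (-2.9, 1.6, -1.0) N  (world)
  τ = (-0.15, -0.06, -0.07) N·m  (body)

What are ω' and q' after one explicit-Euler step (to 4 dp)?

ω' = (1.1677, -1.2108, -0.7129)
q' = (-0.0336, 0.6852, -0.0088, -0.7276)

(τ − ω×Iω)/I = (-0.6467, -0.2160, -0.2575)
ω + α·dt = (1.1677, -1.2108, -0.7129)
2q̇ = q⊗(0,ω) = (-1.3435033, -0.8485284, -0.3535535, -0.8485284)
updated quaternion q' = (-0.0336, 0.6852, -0.0088, -0.7276)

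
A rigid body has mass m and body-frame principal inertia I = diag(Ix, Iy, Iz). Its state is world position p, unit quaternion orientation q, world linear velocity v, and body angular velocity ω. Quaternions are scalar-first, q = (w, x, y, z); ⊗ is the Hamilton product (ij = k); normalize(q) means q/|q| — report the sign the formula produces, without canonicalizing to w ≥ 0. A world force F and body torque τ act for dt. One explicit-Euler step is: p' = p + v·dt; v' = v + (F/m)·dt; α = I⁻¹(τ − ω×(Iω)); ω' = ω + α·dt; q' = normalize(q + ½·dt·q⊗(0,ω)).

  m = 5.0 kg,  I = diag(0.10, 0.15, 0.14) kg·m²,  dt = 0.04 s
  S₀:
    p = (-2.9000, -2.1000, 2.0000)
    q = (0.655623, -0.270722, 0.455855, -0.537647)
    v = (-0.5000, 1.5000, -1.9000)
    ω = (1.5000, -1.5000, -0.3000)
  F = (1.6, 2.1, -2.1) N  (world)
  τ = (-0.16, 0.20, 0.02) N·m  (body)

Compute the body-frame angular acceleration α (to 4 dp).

α = (-1.5550, 1.2133, 0.9464)

gyro term ω×Iω = (-0.0045, 0.0180, -0.1125)
(τ − ω×Iω)/I = (-1.5550, 1.2133, 0.9464)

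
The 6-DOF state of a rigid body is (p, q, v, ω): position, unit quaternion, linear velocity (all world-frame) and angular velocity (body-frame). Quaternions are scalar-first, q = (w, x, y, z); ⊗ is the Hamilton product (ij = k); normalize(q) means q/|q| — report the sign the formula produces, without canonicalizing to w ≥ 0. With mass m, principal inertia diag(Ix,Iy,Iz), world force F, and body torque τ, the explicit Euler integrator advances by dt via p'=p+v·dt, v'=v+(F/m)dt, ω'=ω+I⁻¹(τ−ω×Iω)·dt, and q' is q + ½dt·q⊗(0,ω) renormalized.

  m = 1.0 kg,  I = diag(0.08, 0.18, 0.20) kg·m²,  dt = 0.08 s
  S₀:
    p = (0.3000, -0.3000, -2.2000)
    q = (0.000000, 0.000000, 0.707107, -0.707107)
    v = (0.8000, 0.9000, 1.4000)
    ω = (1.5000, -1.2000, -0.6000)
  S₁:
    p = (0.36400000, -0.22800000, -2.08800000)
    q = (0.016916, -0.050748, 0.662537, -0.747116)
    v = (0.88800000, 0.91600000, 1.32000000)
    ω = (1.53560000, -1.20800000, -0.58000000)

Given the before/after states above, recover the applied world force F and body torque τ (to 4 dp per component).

F = (1.1000, 0.2000, -1.0000)
τ = (0.0500, 0.0900, -0.1300)

velocity change Δv = (0.08800000, 0.01600000, -0.08000000)
m·(v₁−v₀)/dt = (1.1000, 0.2000, -1.0000)
ω₁ − ω₀ = (0.03560000, -0.00800000, 0.02000000)
applied torque τ = (0.0500, 0.0900, -0.1300)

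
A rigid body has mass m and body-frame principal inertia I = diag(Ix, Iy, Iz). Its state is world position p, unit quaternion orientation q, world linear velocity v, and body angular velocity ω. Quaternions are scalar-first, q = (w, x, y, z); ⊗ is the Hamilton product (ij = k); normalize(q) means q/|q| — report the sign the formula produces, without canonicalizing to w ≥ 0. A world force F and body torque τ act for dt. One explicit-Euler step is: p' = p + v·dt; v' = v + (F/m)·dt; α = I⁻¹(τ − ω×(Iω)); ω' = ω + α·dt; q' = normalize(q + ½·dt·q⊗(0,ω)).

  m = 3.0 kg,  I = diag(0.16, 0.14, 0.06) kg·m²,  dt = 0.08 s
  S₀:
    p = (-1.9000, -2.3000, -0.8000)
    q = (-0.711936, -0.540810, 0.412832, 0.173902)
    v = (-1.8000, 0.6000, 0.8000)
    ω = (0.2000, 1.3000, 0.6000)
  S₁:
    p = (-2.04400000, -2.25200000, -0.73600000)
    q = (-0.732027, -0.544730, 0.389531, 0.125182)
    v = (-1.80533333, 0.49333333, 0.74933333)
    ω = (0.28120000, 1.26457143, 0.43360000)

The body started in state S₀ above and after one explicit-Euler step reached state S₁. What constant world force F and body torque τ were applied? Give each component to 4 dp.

ω₁ − ω₀ = (0.08120000, -0.03542857, -0.16640000)
ω₀×(Iω₀) = (-0.0624, 0.0120, -0.0052)
τ = I·(Δω/dt) + ω₀×(Iω₀) = (0.1000, -0.0500, -0.1300)
v₁ − v₀ = (-0.00533333, -0.10666667, -0.05066667)
applied force F = (-0.2000, -4.0000, -1.9000)

F = (-0.2000, -4.0000, -1.9000)
τ = (0.1000, -0.0500, -0.1300)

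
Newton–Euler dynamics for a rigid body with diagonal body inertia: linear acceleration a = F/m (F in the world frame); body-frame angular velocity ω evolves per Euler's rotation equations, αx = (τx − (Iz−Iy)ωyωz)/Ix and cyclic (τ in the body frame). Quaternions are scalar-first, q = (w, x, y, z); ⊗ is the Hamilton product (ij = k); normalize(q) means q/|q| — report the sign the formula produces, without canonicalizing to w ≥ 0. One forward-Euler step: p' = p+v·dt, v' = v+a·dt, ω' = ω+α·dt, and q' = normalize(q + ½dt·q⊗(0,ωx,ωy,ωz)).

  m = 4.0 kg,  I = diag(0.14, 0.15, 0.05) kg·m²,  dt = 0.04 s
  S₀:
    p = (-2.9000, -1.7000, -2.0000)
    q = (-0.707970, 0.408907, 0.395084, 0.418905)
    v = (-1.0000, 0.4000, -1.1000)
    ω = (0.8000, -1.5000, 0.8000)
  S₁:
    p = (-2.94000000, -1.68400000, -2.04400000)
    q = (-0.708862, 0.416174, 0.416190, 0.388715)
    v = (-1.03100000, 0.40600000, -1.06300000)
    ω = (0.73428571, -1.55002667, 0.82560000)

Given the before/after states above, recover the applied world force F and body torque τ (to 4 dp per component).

rate change Δω = (-0.06571429, -0.05002667, 0.02560000)
gyro term ω₀×Iω₀ = (0.1200, 0.0576, -0.0120)
applied torque τ = (-0.1100, -0.1300, 0.0200)
velocity change Δv = (-0.03100000, 0.00600000, 0.03700000)
F = m·Δv/dt = (-3.1000, 0.6000, 3.7000)

F = (-3.1000, 0.6000, 3.7000)
τ = (-0.1100, -0.1300, 0.0200)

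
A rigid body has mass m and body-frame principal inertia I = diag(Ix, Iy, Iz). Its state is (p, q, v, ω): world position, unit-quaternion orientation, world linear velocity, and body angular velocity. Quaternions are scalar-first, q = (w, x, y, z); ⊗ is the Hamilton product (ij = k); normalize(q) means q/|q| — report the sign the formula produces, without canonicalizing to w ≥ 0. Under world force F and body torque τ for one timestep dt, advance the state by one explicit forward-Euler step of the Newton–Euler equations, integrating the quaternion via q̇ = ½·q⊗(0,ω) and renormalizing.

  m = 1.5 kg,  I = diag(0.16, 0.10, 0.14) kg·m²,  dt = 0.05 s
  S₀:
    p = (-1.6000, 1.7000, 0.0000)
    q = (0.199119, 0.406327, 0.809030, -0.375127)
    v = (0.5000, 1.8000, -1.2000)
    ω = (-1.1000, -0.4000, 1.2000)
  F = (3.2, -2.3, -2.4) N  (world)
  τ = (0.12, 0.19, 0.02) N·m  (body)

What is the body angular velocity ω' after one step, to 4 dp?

α = I⁻¹(τ − ω×Iω) = (0.8700, 2.1640, 0.3314)
new body rate ω' = (-1.0565, -0.2918, 1.2166)

ω' = (-1.0565, -0.2918, 1.2166)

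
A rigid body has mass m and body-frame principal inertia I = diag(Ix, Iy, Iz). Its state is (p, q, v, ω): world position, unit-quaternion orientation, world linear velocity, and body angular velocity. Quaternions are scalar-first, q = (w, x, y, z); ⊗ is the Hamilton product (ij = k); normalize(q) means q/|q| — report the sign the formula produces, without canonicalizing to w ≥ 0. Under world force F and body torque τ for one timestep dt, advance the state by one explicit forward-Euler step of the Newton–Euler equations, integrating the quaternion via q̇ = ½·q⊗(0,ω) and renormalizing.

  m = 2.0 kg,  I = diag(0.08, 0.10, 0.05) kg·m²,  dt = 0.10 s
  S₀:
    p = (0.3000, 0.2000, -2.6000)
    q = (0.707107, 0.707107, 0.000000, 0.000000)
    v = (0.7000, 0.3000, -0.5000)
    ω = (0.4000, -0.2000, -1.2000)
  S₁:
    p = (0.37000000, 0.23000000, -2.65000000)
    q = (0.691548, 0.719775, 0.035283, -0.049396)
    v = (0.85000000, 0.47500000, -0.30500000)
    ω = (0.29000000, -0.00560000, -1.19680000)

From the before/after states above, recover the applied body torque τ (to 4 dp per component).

τ = (-0.1000, 0.1800, 0.0000)

ω₁ − ω₀ = (-0.11000000, 0.19440000, 0.00320000)
ω₀×(Iω₀) = (-0.0120, -0.0144, -0.0016)
applied torque τ = (-0.1000, 0.1800, 0.0000)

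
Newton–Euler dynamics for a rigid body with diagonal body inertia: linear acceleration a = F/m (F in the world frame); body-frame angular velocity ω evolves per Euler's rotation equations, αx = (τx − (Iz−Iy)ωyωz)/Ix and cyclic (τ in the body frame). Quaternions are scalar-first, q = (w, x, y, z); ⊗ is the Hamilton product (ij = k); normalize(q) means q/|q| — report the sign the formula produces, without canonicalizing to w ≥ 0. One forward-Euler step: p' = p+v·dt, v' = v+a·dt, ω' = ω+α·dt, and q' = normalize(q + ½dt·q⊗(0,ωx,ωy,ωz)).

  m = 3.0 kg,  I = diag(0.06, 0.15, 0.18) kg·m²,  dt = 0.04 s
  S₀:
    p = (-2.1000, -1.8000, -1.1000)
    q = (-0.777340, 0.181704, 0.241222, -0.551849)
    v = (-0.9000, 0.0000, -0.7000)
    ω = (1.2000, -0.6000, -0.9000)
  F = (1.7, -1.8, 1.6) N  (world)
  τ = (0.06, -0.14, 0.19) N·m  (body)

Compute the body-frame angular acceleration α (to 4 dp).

gyro term ω×Iω = (0.0162, 0.1296, -0.0648)
α = I⁻¹(τ − ω×Iω) = (0.7300, -1.7973, 1.4156)

α = (0.7300, -1.7973, 1.4156)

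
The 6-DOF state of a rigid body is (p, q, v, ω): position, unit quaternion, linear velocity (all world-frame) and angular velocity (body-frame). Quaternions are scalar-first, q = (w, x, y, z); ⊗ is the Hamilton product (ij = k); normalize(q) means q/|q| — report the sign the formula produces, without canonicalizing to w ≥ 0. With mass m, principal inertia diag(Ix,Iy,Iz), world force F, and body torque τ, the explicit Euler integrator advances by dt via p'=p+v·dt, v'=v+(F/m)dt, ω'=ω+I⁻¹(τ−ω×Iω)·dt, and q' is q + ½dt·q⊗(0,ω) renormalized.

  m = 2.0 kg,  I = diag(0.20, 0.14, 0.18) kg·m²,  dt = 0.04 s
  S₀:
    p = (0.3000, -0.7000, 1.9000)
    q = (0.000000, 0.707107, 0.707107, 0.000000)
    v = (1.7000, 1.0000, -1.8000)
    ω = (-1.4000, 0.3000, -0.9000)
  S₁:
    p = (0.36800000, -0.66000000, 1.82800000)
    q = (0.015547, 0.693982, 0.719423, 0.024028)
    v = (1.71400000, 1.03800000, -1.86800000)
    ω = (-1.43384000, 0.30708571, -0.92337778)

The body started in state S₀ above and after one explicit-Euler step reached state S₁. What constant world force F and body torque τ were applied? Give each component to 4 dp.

ω₁ − ω₀ = (-0.03384000, 0.00708571, -0.02337778)
ω₀×(Iω₀) = (-0.0108, 0.0252, 0.0252)
I·α + gyro = (-0.1800, 0.0500, -0.0800)
v₁ − v₀ = (0.01400000, 0.03800000, -0.06800000)
applied force F = (0.7000, 1.9000, -3.4000)

F = (0.7000, 1.9000, -3.4000)
τ = (-0.1800, 0.0500, -0.0800)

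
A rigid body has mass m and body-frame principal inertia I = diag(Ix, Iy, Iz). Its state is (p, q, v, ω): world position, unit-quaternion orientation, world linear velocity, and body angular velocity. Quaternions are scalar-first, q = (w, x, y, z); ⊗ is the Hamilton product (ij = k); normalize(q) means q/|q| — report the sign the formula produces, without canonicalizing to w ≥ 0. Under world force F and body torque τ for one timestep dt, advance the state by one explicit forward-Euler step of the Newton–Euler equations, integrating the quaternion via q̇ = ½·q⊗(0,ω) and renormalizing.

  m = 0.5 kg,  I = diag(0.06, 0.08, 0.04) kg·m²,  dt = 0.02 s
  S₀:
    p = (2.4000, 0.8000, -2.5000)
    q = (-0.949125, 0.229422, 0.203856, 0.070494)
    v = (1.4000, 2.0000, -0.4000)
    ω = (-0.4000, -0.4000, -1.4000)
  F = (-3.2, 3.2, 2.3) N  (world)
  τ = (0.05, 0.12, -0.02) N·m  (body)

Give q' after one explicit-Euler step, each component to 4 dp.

q' = (-0.9463, 0.2306, 0.2106, 0.0837)

q⊗(0,ω) = (0.2720028, 0.1224492, 0.6726432, 1.3185486)
q + ½dt·q⊗(0,ω), renormalized = (-0.9463, 0.2306, 0.2106, 0.0837)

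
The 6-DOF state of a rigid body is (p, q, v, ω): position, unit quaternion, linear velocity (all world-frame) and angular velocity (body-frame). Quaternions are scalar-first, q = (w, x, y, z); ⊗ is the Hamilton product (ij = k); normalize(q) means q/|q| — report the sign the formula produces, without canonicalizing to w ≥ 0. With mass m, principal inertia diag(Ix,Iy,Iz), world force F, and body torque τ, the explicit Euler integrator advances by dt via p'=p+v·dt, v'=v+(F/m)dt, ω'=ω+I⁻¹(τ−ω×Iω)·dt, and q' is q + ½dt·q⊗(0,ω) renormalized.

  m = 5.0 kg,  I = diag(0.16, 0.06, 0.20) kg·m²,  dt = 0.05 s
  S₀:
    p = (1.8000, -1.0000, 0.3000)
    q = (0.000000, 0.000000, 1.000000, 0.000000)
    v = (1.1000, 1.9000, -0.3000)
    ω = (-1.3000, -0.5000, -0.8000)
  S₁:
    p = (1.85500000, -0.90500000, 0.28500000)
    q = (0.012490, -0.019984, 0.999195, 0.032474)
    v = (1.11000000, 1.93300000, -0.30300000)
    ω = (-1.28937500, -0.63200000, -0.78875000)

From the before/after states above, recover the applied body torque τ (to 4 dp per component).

rate change Δω = (0.01062500, -0.13200000, 0.01125000)
precession coupling = (0.0560, -0.0416, -0.0650)
τ = I·(Δω/dt) + ω₀×(Iω₀) = (0.0900, -0.2000, -0.0200)

τ = (0.0900, -0.2000, -0.0200)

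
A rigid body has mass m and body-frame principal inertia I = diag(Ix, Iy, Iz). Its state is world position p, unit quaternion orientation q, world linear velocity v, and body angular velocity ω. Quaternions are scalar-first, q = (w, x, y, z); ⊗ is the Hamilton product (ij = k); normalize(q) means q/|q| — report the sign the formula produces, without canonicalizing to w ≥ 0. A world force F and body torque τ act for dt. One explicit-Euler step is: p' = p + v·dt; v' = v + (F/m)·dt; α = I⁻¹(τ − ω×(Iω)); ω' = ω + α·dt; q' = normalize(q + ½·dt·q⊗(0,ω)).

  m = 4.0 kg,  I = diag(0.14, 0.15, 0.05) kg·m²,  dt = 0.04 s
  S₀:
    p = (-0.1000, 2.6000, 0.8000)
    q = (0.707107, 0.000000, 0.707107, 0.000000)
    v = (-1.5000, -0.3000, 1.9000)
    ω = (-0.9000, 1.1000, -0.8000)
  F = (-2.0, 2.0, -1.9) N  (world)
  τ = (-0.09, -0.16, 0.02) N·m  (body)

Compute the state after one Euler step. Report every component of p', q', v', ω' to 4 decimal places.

p' = (-0.1600, 2.5880, 0.8760)
q' = (0.6912, -0.0240, 0.7223, 0.0014)
v' = (-1.5200, -0.2800, 1.8810)
ω' = (-0.9509, 1.0401, -0.7761)

p + v·dt = (-0.1600, 2.5880, 0.8760)
v + (F/m)dt = (-1.5200, -0.2800, 1.8810)
gyro term ω×Iω = (0.0880, 0.0648, -0.0099)
angular accel α = (-1.2714, -1.4987, 0.5980)
new body rate ω' = (-0.9509, 1.0401, -0.7761)
q⊗(0,ω) = (-0.7778177, -1.2020819, 0.7778177, 0.0707107)
q + ½dt·q⊗(0,ω), renormalized = (0.6912, -0.0240, 0.7223, 0.0014)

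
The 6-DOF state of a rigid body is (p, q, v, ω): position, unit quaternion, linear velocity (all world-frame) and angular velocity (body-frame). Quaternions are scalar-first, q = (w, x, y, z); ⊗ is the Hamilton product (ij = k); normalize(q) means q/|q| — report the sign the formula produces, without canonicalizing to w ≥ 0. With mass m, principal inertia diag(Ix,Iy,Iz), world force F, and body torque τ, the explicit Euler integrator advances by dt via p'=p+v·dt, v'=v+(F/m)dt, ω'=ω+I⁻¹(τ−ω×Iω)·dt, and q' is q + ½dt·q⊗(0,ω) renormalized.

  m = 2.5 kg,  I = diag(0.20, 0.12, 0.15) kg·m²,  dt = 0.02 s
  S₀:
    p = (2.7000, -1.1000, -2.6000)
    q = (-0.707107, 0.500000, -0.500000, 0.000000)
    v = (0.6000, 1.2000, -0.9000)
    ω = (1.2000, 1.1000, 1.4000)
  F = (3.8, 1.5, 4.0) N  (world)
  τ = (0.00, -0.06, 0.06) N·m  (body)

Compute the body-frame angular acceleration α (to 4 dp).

ω×(Iω) gyroscopic = (0.0462, 0.0840, -0.1056)
(τ − ω×Iω)/I = (-0.2310, -1.2000, 1.1040)

α = (-0.2310, -1.2000, 1.1040)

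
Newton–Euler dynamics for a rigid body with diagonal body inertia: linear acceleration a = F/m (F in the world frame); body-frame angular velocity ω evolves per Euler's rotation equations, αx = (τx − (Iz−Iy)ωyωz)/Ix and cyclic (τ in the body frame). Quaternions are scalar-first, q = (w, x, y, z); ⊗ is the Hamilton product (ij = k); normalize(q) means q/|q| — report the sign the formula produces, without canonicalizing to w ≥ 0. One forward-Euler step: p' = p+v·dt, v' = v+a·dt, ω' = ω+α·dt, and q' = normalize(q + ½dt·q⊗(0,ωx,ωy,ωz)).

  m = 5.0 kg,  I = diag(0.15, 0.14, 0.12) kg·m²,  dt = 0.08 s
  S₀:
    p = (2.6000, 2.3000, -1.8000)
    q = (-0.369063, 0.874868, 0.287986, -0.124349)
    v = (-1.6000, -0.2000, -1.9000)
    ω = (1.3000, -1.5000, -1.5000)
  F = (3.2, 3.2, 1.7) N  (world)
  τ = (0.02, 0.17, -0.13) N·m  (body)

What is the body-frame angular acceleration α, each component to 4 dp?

precession coupling ω×(Iω) = (-0.0450, -0.0585, 0.0195)
α = I⁻¹(τ − ω×Iω) = (0.4333, 1.6321, -1.2458)

α = (0.4333, 1.6321, -1.2458)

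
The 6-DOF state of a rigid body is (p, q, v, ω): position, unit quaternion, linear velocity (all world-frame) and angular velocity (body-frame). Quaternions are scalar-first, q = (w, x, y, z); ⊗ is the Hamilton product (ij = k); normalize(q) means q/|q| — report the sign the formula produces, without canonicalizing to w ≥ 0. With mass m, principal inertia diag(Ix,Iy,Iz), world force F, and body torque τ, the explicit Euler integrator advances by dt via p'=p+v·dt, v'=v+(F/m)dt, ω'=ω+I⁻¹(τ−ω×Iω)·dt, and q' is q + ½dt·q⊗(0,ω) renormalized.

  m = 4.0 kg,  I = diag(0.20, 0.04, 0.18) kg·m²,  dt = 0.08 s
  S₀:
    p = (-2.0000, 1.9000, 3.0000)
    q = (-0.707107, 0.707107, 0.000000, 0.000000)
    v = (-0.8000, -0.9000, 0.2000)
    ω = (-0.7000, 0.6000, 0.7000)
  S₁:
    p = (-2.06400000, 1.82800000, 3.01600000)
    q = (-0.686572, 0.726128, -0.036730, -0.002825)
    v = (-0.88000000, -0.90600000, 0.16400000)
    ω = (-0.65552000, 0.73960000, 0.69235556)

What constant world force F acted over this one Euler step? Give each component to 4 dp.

v₁ − v₀ = (-0.08000000, -0.00600000, -0.03600000)
m·(v₁−v₀)/dt = (-4.0000, -0.3000, -1.8000)

F = (-4.0000, -0.3000, -1.8000)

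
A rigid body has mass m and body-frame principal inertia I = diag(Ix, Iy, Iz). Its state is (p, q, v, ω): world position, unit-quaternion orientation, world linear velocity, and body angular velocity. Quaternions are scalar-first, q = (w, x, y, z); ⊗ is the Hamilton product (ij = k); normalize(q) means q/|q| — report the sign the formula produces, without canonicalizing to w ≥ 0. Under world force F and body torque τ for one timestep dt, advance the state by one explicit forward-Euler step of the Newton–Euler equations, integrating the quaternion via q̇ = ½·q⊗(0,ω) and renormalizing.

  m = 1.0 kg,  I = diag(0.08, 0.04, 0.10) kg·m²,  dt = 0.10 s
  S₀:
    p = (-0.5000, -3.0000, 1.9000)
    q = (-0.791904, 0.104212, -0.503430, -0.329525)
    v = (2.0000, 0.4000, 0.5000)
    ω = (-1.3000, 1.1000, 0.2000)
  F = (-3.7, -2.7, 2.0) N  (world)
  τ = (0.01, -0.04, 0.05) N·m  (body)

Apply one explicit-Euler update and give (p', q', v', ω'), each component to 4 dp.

p + v·dt = (-0.3000, -2.9600, 1.9500)
v' = v + a·dt = (1.6300, 0.1300, 0.7000)
gyro term ω×Iω = (0.0132, 0.0052, 0.0572)
(τ − ω×Iω)/I = (-0.0400, -1.1300, -0.0720)
new body rate ω' = (-1.3040, 0.9870, 0.1928)
q⊗(0,ω) = (0.7551536, 1.2912667, -0.4635543, -0.6982066)
q + ½dt·q⊗(0,ω), renormalized = (-0.7514, 0.1682, -0.5247, -0.3631)

p' = (-0.3000, -2.9600, 1.9500)
q' = (-0.7514, 0.1682, -0.5247, -0.3631)
v' = (1.6300, 0.1300, 0.7000)
ω' = (-1.3040, 0.9870, 0.1928)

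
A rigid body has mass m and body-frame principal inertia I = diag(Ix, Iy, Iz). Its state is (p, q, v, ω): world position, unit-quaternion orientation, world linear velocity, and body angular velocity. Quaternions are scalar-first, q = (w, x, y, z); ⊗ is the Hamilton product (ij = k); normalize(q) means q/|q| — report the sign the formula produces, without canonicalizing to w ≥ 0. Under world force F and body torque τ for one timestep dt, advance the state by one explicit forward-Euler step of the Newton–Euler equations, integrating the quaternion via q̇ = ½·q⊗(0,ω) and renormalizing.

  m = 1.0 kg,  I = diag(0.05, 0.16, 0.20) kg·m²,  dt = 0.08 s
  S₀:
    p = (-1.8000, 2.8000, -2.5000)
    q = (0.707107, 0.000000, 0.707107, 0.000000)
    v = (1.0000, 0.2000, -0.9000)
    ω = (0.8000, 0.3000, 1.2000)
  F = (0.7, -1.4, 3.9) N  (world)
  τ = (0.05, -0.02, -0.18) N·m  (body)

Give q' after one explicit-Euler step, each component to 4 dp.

q' = (0.6974, 0.0565, 0.7144, 0.0113)

Hamilton product q⊗(0,ω) = (-0.2121321, 1.4142140, 0.2121321, 0.2828428)
q + ½dt·q⊗(0,ω), renormalized = (0.6974, 0.0565, 0.7144, 0.0113)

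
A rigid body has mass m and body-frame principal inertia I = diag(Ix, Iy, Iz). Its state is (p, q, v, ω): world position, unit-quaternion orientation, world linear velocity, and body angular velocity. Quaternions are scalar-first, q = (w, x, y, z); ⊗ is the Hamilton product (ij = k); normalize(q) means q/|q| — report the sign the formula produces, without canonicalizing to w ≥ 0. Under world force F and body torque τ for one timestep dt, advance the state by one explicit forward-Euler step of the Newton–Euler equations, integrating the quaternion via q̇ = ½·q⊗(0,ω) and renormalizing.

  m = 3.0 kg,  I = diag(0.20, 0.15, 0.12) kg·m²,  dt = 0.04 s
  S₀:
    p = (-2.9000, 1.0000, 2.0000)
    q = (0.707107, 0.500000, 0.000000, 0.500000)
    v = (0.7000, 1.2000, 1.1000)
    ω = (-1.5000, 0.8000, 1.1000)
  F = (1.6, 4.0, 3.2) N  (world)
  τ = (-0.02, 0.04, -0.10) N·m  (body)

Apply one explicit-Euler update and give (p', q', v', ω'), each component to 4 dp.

p' = (-2.8720, 1.0480, 2.0440)
q' = (0.7105, 0.4704, -0.0147, 0.5231)
v' = (0.7213, 1.2533, 1.1427)
ω' = (-1.4987, 0.8459, 1.0467)

gyro term ω×Iω = (-0.0264, -0.1320, 0.0600)
(τ − ω×Iω)/I = (0.0320, 1.1467, -1.3333)
ω' = ω + α·dt = (-1.4987, 0.8459, 1.0467)
2q̇ = q⊗(0,ω) = (0.2000000, -1.4606605, -0.7343144, 1.1778177)
updated quaternion q' = (0.7105, 0.4704, -0.0147, 0.5231)
new position p' = (-2.8720, 1.0480, 2.0440)
v + (F/m)dt = (0.7213, 1.2533, 1.1427)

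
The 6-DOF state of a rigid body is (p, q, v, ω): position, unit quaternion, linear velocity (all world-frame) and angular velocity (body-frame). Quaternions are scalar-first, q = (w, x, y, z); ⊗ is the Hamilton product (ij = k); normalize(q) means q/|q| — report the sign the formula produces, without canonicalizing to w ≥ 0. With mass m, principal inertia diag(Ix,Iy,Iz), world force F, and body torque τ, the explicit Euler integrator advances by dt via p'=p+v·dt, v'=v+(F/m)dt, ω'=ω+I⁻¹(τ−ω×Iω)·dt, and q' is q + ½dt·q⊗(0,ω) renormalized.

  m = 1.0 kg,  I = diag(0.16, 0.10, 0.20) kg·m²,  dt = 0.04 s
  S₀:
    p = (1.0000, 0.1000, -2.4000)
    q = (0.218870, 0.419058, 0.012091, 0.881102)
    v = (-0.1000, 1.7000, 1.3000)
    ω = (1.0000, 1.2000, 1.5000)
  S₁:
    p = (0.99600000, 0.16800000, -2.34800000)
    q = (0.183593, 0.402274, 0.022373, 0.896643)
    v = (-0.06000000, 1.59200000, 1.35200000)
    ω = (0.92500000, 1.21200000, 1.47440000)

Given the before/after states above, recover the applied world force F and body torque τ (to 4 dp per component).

F = (1.0000, -2.7000, 1.3000)
τ = (-0.1200, -0.0300, -0.2000)

velocity change Δv = (0.04000000, -0.10800000, 0.05200000)
F = m·Δv/dt = (1.0000, -2.7000, 1.3000)
rate change Δω = (-0.07500000, 0.01200000, -0.02560000)
ω₀×(Iω₀) = (0.1800, -0.0600, -0.0720)
τ = I·(Δω/dt) + ω₀×(Iω₀) = (-0.1200, -0.0300, -0.2000)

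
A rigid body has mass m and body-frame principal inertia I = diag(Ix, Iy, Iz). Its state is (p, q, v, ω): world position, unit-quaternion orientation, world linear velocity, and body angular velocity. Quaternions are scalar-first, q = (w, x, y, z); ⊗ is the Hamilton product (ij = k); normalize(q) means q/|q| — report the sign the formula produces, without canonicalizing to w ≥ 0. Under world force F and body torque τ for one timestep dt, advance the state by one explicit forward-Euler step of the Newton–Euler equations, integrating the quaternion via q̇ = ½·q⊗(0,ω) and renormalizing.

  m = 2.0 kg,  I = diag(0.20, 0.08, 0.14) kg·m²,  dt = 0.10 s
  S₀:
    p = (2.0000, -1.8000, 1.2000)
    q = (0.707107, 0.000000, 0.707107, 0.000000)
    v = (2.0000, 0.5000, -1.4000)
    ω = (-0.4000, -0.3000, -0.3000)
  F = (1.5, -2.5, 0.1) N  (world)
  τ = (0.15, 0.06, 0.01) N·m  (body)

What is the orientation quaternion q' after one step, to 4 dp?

q' = (0.7174, -0.0247, 0.6962, 0.0035)

Hamilton product q⊗(0,ω) = (0.2121321, -0.4949749, -0.2121321, 0.0707107)
q' = normalize(q + ½dt·q⊗(0,ω)) = (0.7174, -0.0247, 0.6962, 0.0035)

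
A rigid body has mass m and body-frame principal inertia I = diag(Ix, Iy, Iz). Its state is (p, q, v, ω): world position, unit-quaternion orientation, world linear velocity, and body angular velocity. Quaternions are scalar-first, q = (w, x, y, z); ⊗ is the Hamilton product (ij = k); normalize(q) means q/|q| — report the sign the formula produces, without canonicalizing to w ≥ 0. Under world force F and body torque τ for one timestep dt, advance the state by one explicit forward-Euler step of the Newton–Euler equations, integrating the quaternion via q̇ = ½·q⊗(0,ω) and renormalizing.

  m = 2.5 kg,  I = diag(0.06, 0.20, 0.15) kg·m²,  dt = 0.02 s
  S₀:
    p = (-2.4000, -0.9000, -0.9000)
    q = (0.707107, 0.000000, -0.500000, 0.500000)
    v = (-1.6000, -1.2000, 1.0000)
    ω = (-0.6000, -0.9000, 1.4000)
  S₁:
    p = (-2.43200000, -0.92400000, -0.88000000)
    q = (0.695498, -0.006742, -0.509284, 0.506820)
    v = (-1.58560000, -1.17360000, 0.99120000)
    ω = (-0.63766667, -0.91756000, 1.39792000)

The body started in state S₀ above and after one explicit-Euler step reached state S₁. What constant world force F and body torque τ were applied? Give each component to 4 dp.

F = (1.8000, 3.3000, -1.1000)
τ = (-0.0500, -0.1000, 0.0600)

ω₁ − ω₀ = (-0.03766667, -0.01756000, -0.00208000)
ω₀×(Iω₀) = (0.0630, 0.0756, 0.0756)
I·α + gyro = (-0.0500, -0.1000, 0.0600)
Δv = v₁−v₀ = (0.01440000, 0.02640000, -0.00880000)
F = m·Δv/dt = (1.8000, 3.3000, -1.1000)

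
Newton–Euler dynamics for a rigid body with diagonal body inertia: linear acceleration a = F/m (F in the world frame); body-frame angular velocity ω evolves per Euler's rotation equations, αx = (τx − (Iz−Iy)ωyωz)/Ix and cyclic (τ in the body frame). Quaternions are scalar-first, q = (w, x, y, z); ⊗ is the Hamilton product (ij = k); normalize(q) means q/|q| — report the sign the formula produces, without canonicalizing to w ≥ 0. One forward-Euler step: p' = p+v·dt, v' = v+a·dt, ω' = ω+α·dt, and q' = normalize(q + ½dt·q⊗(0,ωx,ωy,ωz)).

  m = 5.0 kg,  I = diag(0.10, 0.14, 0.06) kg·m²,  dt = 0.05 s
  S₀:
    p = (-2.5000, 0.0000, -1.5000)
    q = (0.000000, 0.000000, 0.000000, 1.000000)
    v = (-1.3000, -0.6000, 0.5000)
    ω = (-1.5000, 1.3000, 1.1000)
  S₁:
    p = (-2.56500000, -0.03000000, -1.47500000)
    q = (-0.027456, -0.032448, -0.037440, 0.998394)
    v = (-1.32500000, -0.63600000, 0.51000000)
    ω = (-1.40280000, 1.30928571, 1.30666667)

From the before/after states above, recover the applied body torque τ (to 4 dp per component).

τ = (0.0800, -0.0400, 0.1700)

rate change Δω = (0.09720000, 0.00928571, 0.20666667)
I·α + gyro = (0.0800, -0.0400, 0.1700)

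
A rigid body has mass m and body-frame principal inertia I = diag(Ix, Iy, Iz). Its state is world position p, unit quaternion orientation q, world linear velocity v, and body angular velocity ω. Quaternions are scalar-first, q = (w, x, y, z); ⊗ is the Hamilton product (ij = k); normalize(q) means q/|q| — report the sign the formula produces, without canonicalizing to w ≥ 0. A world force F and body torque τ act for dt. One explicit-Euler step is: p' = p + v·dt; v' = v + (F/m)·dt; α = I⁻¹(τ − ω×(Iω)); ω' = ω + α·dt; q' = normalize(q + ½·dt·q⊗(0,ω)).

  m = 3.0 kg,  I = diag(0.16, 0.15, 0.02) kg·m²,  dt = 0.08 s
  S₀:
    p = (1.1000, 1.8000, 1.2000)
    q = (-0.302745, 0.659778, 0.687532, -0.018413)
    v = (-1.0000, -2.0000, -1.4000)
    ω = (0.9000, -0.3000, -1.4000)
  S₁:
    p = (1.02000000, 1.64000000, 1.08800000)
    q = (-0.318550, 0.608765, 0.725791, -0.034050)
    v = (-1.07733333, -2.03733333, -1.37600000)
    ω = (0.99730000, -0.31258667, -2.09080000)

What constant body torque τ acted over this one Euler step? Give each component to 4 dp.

Δω = ω₁−ω₀ = (0.09730000, -0.01258667, -0.69080000)
applied torque τ = (0.1400, -0.2000, -0.1700)

τ = (0.1400, -0.2000, -0.1700)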